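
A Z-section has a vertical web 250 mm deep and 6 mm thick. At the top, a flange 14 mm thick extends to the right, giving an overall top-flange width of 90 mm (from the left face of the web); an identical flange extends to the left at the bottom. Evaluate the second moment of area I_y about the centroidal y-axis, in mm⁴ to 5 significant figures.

Break the section into simple shapes (no overlaps), measuring from the bottom-left corner of the bounding box.
Web: 6 × 250, A = 1 500 mm², x = 87 mm, Ī = 4 500 mm⁴.
Top flange (beyond web): 84 × 14, A = 1 176 mm², x = 132 mm, Ī = 691 488 mm⁴.
Bottom flange (beyond web): 84 × 14, A = 1 176 mm², x = 42 mm, Ī = 691 488 mm⁴.
Centroid: x̄ = ΣA·x / ΣA = 87 mm.
Transfer each piece to the centroidal y-axis using Ī + A·d² with d = x − 87:
  web: d = 0 mm → contributes +4 500 mm⁴
  top flange (beyond web): d = 45 mm → contributes +3 072 888 mm⁴
  bottom flange (beyond web): d = -45 mm → contributes +3 072 888 mm⁴
Total I = 6 150 276 mm⁴.

I_y ≈ 6.1503 × 10⁶ mm⁴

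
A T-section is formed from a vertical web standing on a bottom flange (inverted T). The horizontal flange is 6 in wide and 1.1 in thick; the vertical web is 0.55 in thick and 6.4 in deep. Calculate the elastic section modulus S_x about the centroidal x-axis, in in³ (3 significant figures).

Treat the section as a set of non-overlapping primitives; coordinates are from the bounding-box lower-left.
Flange: 6 × 1.1, A = 6.6 in², y = 0.55 in, Ī = 0.6655 in⁴.
Web: 0.55 × 6.4, A = 3.52 in², y = 4.3 in, Ī = 12.015 in⁴.
Centroid: ȳ = ΣA·y / ΣA = 1.8543 in.
Transfer each piece to the centroidal x-axis using Ī + A·d² with d = y − 1.8543:
  flange: d = -1.3043 in → contributes +11.894 in⁴
  web: d = 2.4457 in → contributes +33.069 in⁴
Total I = 44.963 in⁴.
Extreme fibre distance c = 5.6457 in; S = I/c = 7.9642 in³.

S_x ≈ 7.96 in³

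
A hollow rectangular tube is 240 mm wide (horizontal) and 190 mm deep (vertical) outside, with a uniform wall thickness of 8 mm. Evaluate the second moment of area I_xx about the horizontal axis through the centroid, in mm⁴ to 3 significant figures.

Break the section into simple shapes (no overlaps), measuring from the bottom-left corner of the bounding box.
Outer rectangle: 240 × 190, A = 45 600 mm², y = 95 mm, Ī = 137 180 000 mm⁴.
Inner void (subtracted): 224 × 174, A = 38 976 mm², y = 95 mm, Ī = 98 336 448 mm⁴.
By symmetry the centroid is at mid-height, ȳ = 95 mm.
All pieces are centred on the horizontal axis through the centroid, so I = ΣĪ (holes subtracted) = 38 843 552 mm⁴.

I_xx ≈ 3.88 × 10⁷ mm⁴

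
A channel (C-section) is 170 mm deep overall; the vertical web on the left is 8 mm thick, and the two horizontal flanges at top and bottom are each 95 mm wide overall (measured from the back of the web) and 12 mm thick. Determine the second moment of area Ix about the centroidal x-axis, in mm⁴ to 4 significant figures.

Ix ≈ 1.633 × 10⁷ mm⁴

Treat the section as a set of non-overlapping primitives; coordinates are from the bounding-box lower-left.
Web: 8 × 170, A = 1 360 mm², y = 85 mm, Ī = 3 275 333 mm⁴.
Top flange (beyond web): 87 × 12, A = 1 044 mm², y = 164 mm, Ī = 12 528 mm⁴.
Bottom flange (beyond web): 87 × 12, A = 1 044 mm², y = 6 mm, Ī = 12 528 mm⁴.
By symmetry the centroid is at mid-height, ȳ = 85 mm.
Transfer each piece to the centroidal x-axis using Ī + A·d² with d = y − 85:
  web: d = 0 mm → contributes +3 275 333 mm⁴
  top flange (beyond web): d = 79 mm → contributes +6 528 132 mm⁴
  bottom flange (beyond web): d = -79 mm → contributes +6 528 132 mm⁴
Total I = 16 331 597 mm⁴.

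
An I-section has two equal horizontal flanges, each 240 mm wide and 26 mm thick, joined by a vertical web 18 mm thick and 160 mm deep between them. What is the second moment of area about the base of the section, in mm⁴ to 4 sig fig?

Break the section into simple shapes (no overlaps), measuring from the bottom-left corner of the bounding box.
Bottom flange: 240 × 26, A = 6 240 mm², y = 13 mm, Ī = 351 520 mm⁴.
Web: 18 × 160, A = 2 880 mm², y = 106 mm, Ī = 6 144 000 mm⁴.
Top flange: 240 × 26, A = 6 240 mm², y = 199 mm, Ī = 351 520 mm⁴.
Transfer each piece to the bottom edge using Ī + A·d² with d = y − 0:
  bottom flange: d = 13 mm → contributes +1 406 080 mm⁴
  web: d = 106 mm → contributes +38 503 680 mm⁴
  top flange: d = 199 mm → contributes +247 461 760 mm⁴
Total I = 287 371 520 mm⁴.

I_base ≈ 2.874 × 10⁸ mm⁴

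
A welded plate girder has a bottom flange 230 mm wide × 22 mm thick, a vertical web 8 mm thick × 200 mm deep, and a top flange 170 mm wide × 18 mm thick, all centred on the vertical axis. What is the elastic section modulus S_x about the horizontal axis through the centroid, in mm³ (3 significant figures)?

Break the section into simple shapes (no overlaps), measuring from the bottom-left corner of the bounding box.
Bottom plate: 230 × 22, A = 5 060 mm², y = 11 mm, Ī = 204 087 mm⁴.
Web plate: 8 × 200, A = 1 600 mm², y = 122 mm, Ī = 5 333 333 mm⁴.
Top plate: 170 × 18, A = 3 060 mm², y = 231 mm, Ī = 82 620 mm⁴.
Centroid: ȳ = ΣA·y / ΣA = 98.531 mm.
Transfer each piece to the horizontal axis through the centroid using Ī + A·d² with d = y − 98.531:
  bottom plate: d = -87.531 mm → contributes +38 972 047 mm⁴
  web plate: d = 23.469 mm → contributes +6 214 614 mm⁴
  top plate: d = 132.47 mm → contributes +53 779 720 mm⁴
Total I = 98 966 381 mm⁴.
Extreme fibre distance c = 141.47 mm; S = I/c = 699 562 mm³.

S_x ≈ 7.00 × 10⁵ mm³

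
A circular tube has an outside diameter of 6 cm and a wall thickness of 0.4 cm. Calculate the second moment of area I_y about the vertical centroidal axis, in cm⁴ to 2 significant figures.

Break the section into simple shapes (no overlaps), measuring from the bottom-left corner of the bounding box.
Outer circle: ⌀6, A = 28.27 cm², x = 3 cm, Ī = 63.62 cm⁴.
Bore (subtracted): ⌀5.2, A = 21.24 cm², x = 3 cm, Ī = 35.89 cm⁴.
By symmetry the centroid is at mid-width, x̄ = 3 cm.
All pieces are centred on the vertical centroidal axis, so I = ΣĪ (holes subtracted) = 27.73 cm⁴.

I_y ≈ 28 cm⁴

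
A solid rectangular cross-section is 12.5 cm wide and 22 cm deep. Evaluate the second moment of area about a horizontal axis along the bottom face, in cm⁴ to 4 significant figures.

I_base ≈ 4.437 × 10⁴ cm⁴

The section: 12.5 × 22, A = 275 cm², y = 11 cm, Ī = 11091.7 cm⁴.
Transfer it to a horizontal axis along the bottom face using Ī + A·d² with d = y − 0:
  the section: d = 11 cm → contributes +44366.7 cm⁴
Total I = 44366.7 cm⁴.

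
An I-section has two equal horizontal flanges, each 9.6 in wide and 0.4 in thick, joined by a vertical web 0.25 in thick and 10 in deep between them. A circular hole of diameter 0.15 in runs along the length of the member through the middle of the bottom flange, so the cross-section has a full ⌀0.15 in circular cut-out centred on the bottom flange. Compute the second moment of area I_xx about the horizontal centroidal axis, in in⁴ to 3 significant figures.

I_xx ≈ 228 in⁴

Split into non-overlapping primitives; take the origin at the lower-left of the bounding box.
Bottom flange: 9.6 × 0.4, A = 3.84 in², y = 0.2 in, Ī = 0.0512 in⁴.
Web: 0.25 × 10, A = 2.5 in², y = 5.4 in, Ī = 20.833 in⁴.
Top flange: 9.6 × 0.4, A = 3.84 in², y = 10.6 in, Ī = 0.0512 in⁴.
Hole (subtracted): ⌀0.15, A = 0.017671 in², y = 0.2 in, Ī = 0.00002485 in⁴.
Centroid: ȳ = ΣA·y / ΣA = 5.409 in.
Transfer each piece to the horizontal centroidal axis using Ī + A·d² with d = y − 5.409:
  bottom flange: d = -5.209 in → contributes +104.25 in⁴
  web: d = -0.0090424 in → contributes +20.834 in⁴
  top flange: d = 5.191 in → contributes +103.52 in⁴
  hole: d = -5.209 in → contributes −0.47952 in⁴
Total I = 228.12 in⁴.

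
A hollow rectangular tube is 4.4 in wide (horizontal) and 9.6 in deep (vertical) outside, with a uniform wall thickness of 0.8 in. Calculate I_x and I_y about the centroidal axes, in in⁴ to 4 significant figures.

I_x ≈ 204.9 in⁴, I_y ≈ 53.51 in⁴

Decompose the section into non-overlapping parts with the origin at the bottom-left of its bounding rectangle.
Outer rectangle: 4.4 × 9.6, A = 42.24 in², y = 4.8 in, Ī = 324.403 in⁴.
Inner void (subtracted): 2.8 × 8, A = 22.4 in², y = 4.8 in, Ī = 119.467 in⁴.
By symmetry the centroid is at mid-height, ȳ = 4.8 in.
All pieces are centred on the centroidal x-axis, so I = ΣĪ (holes subtracted) = 204.937 in⁴.
Repeating about the centroidal y-axis gives I_y = 53.5125 in⁴.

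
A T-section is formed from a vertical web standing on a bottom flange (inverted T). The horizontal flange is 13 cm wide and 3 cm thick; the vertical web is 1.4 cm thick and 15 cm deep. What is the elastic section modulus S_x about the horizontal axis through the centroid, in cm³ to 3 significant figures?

S_x ≈ 115 cm³

Break the section into simple shapes (no overlaps), measuring from the bottom-left corner of the bounding box.
Flange: 13 × 3, A = 39 cm², y = 1.5 cm, Ī = 29.25 cm⁴.
Web: 1.4 × 15, A = 21 cm², y = 10.5 cm, Ī = 393.75 cm⁴.
Centroid: ȳ = ΣA·y / ΣA = 4.65 cm.
Transfer each piece to the horizontal axis through the centroid using Ī + A·d² with d = y − 4.65:
  flange: d = -3.15 cm → contributes +416.23 cm⁴
  web: d = 5.85 cm → contributes +1112.4 cm⁴
Total I = 1528.7 cm⁴.
Extreme fibre distance c = 13.35 cm; S = I/c = 114.51 cm³.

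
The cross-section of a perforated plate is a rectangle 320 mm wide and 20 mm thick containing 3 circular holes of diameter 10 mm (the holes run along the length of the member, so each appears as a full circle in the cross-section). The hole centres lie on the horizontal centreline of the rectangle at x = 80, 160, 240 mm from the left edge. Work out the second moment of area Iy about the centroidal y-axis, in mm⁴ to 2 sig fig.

Split into non-overlapping primitives; take the origin at the lower-left of the bounding box.
Plate: 320 × 20, A = 6 400 mm², x = 160 mm, Ī = 54 613 333 mm⁴.
Hole 1 (subtracted): ⌀10, A = 78.54 mm², x = 80 mm, Ī = 490.9 mm⁴.
Hole 2 (subtracted): ⌀10, A = 78.54 mm², x = 160 mm, Ī = 490.9 mm⁴.
Hole 3 (subtracted): ⌀10, A = 78.54 mm², x = 240 mm, Ī = 490.9 mm⁴.
By symmetry the centroid is at mid-width, x̄ = 160 mm.
Transfer each piece to the centroidal y-axis using Ī + A·d² with d = x − 160:
  plate: d = 0 mm → contributes +54 613 333 mm⁴
  hole 1: d = -80 mm → contributes −503 146 mm⁴
  hole 2: d = 0 mm → contributes −490.9 mm⁴
  hole 3: d = 80 mm → contributes −503 146 mm⁴
Total I = 53 606 551 mm⁴.

Iy ≈ 5.4 × 10⁷ mm⁴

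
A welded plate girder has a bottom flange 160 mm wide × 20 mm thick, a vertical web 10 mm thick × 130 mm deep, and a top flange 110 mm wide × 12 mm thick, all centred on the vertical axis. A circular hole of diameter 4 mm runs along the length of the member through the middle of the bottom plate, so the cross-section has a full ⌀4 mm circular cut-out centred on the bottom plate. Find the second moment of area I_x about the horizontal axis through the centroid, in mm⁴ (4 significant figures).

I_x ≈ 2.290 × 10⁷ mm⁴

Treat the section as a set of non-overlapping primitives; coordinates are from the bounding-box lower-left.
Bottom plate: 160 × 20, A = 3 200 mm², y = 10 mm, Ī = 106 667 mm⁴.
Web plate: 10 × 130, A = 1 300 mm², y = 85 mm, Ī = 1 830 833 mm⁴.
Top plate: 110 × 12, A = 1 320 mm², y = 156 mm, Ī = 15 840 mm⁴.
Hole (subtracted): ⌀4, A = 12.5664 mm², y = 10 mm, Ī = 12.5664 mm⁴.
Centroid: ȳ = ΣA·y / ΣA = 59.9739 mm.
Transfer each piece to the horizontal axis through the centroid using Ī + A·d² with d = y − 59.9739:
  bottom plate: d = -49.9739 mm → contributes +8 098 311 mm⁴
  web plate: d = 25.0261 mm → contributes +2 645 032 mm⁴
  top plate: d = 96.0261 mm → contributes +12 187 580 mm⁴
  hole: d = -49.9739 mm → contributes −31395.7 mm⁴
Total I = 22 899 528 mm⁴.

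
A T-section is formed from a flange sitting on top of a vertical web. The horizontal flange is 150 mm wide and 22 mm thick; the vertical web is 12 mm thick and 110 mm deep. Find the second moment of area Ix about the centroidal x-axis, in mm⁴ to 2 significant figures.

Ix ≈ 5.6 × 10⁶ mm⁴

Decompose the section into non-overlapping parts with the origin at the bottom-left of its bounding rectangle.
Flange: 150 × 22, A = 3 300 mm², y = 121 mm, Ī = 133 100 mm⁴.
Web: 12 × 110, A = 1 320 mm², y = 55 mm, Ī = 1 331 000 mm⁴.
Centroid: ȳ = ΣA·y / ΣA = 102.1 mm.
Transfer each piece to the centroidal x-axis using Ī + A·d² with d = y − 102.1:
  flange: d = 18.86 mm → contributes +1 306 553 mm⁴
  web: d = -47.14 mm → contributes +4 264 633 mm⁴
Total I = 5 571 186 mm⁴.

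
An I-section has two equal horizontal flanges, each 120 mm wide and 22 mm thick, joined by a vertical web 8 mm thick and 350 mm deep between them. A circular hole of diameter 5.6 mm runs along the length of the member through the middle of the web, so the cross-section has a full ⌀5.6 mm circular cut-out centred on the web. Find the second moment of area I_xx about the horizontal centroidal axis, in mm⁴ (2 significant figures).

Decompose the section into non-overlapping parts with the origin at the bottom-left of its bounding rectangle.
Bottom flange: 120 × 22, A = 2 640 mm², y = 11 mm, Ī = 106 480 mm⁴.
Web: 8 × 350, A = 2 800 mm², y = 197 mm, Ī = 28 583 333 mm⁴.
Top flange: 120 × 22, A = 2 640 mm², y = 383 mm, Ī = 106 480 mm⁴.
Hole (subtracted): ⌀5.6, A = 24.63 mm², y = 197 mm, Ī = 48.27 mm⁴.
By symmetry the centroid is at mid-height, ȳ = 197 mm.
Transfer each piece to the horizontal centroidal axis using Ī + A·d² with d = y − 197:
  bottom flange: d = -186 mm → contributes +91 439 920 mm⁴
  web: d = 0 mm → contributes +28 583 333 mm⁴
  top flange: d = 186 mm → contributes +91 439 920 mm⁴
  hole: d = 0 mm → contributes −48.27 mm⁴
Total I = 211 463 125 mm⁴.

I_xx ≈ 2.1 × 10⁸ mm⁴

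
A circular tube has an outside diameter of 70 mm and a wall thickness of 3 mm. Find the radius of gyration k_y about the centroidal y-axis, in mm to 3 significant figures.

Split into non-overlapping primitives; take the origin at the lower-left of the bounding box.
Outer circle: ⌀70, A = 3848.5 mm², x = 35 mm, Ī = 1 178 588 mm⁴.
Bore (subtracted): ⌀64, A = 3 217 mm², x = 35 mm, Ī = 823 550 mm⁴.
By symmetry the centroid is at mid-width, x̄ = 35 mm.
All pieces are centred on the centroidal y-axis, so I = ΣĪ (holes subtracted) = 355 038 mm⁴.
Radius of gyration: k = √(I/A) = √(355 038 / 631.46) = 23.712 mm.

k_y ≈ 23.7 mm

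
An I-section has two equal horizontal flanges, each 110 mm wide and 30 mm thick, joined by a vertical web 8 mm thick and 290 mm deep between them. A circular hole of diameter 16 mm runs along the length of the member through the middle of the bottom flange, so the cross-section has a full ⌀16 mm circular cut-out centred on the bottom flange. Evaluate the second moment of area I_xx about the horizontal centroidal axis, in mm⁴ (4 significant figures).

I_xx ≈ 1.804 × 10⁸ mm⁴

Decompose the section into non-overlapping parts with the origin at the bottom-left of its bounding rectangle.
Bottom flange: 110 × 30, A = 3 300 mm², y = 15 mm, Ī = 247 500 mm⁴.
Web: 8 × 290, A = 2 320 mm², y = 175 mm, Ī = 16 259 333 mm⁴.
Top flange: 110 × 30, A = 3 300 mm², y = 335 mm, Ī = 247 500 mm⁴.
Hole (subtracted): ⌀16, A = 201.062 mm², y = 15 mm, Ī = 3216.99 mm⁴.
Centroid: ȳ = ΣA·y / ΣA = 178.69 mm.
Transfer each piece to the horizontal centroidal axis using Ī + A·d² with d = y − 178.69:
  bottom flange: d = -163.69 mm → contributes +88 668 705 mm⁴
  web: d = -3.68966 mm → contributes +16 290 917 mm⁴
  top flange: d = 156.31 mm → contributes +80 876 145 mm⁴
  hole: d = -163.69 mm → contributes −5 390 532 mm⁴
Total I = 180 445 235 mm⁴.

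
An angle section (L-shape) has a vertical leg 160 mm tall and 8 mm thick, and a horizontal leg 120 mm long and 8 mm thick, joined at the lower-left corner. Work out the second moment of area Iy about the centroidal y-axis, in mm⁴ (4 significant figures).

Decompose the section into non-overlapping parts with the origin at the bottom-left of its bounding rectangle.
Vertical leg: 8 × 160, A = 1 280 mm², x = 4 mm, Ī = 6826.67 mm⁴.
Horizontal leg (remainder): 112 × 8, A = 896 mm², x = 64 mm, Ī = 936 619 mm⁴.
Centroid: x̄ = ΣA·x / ΣA = 28.7059 mm.
Transfer each piece to the centroidal y-axis using Ī + A·d² with d = x − 28.7059:
  vertical leg: d = -24.7059 mm → contributes +788 114 mm⁴
  horizontal leg (remainder): d = 35.2941 mm → contributes +2 052 743 mm⁴
Total I = 2 840 857 mm⁴.

Iy ≈ 2.841 × 10⁶ mm⁴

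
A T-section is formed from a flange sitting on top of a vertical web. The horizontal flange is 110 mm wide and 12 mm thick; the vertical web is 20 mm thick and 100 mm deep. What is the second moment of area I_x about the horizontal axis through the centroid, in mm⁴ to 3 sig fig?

I_x ≈ 4.18 × 10⁶ mm⁴

Treat the section as a set of non-overlapping primitives; coordinates are from the bounding-box lower-left.
Flange: 110 × 12, A = 1 320 mm², y = 106 mm, Ī = 15 840 mm⁴.
Web: 20 × 100, A = 2 000 mm², y = 50 mm, Ī = 1 666 667 mm⁴.
Centroid: ȳ = ΣA·y / ΣA = 72.265 mm.
Transfer each piece to the horizontal axis through the centroid using Ī + A·d² with d = y − 72.265:
  flange: d = 33.735 mm → contributes +1 518 061 mm⁴
  web: d = -22.265 mm → contributes +2 658 132 mm⁴
Total I = 4 176 193 mm⁴.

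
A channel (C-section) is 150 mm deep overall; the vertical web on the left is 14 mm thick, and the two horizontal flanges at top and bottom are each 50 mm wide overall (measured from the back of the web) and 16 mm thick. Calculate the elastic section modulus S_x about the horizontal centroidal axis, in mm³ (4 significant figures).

S_x ≈ 1.218 × 10⁵ mm³

Decompose the section into non-overlapping parts with the origin at the bottom-left of its bounding rectangle.
Web: 14 × 150, A = 2 100 mm², y = 75 mm, Ī = 3 937 500 mm⁴.
Top flange (beyond web): 36 × 16, A = 576 mm², y = 142 mm, Ī = 12 288 mm⁴.
Bottom flange (beyond web): 36 × 16, A = 576 mm², y = 8 mm, Ī = 12 288 mm⁴.
By symmetry the centroid is at mid-height, ȳ = 75 mm.
Transfer each piece to the horizontal centroidal axis using Ī + A·d² with d = y − 75:
  web: d = 0 mm → contributes +3 937 500 mm⁴
  top flange (beyond web): d = 67 mm → contributes +2 597 952 mm⁴
  bottom flange (beyond web): d = -67 mm → contributes +2 597 952 mm⁴
Total I = 9 133 404 mm⁴.
Extreme fibre distance c = 75 mm; S = I/c = 121 779 mm³.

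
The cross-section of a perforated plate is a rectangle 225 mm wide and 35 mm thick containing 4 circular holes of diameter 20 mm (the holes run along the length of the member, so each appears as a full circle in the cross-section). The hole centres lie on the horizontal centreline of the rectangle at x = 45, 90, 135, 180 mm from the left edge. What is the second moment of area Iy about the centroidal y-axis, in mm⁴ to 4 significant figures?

Treat the section as a set of non-overlapping primitives; coordinates are from the bounding-box lower-left.
Plate: 225 × 35, A = 7 875 mm², x = 112.5 mm, Ī = 33 222 656 mm⁴.
Hole 1 (subtracted): ⌀20, A = 314.159 mm², x = 45 mm, Ī = 7853.98 mm⁴.
Hole 2 (subtracted): ⌀20, A = 314.159 mm², x = 90 mm, Ī = 7853.98 mm⁴.
Hole 3 (subtracted): ⌀20, A = 314.159 mm², x = 135 mm, Ī = 7853.98 mm⁴.
Hole 4 (subtracted): ⌀20, A = 314.159 mm², x = 180 mm, Ī = 7853.98 mm⁴.
By symmetry the centroid is at mid-width, x̄ = 112.5 mm.
Transfer each piece to the centroidal y-axis using Ī + A·d² with d = x − 112.5:
  plate: d = 0 mm → contributes +33 222 656 mm⁴
  hole 1: d = -67.5 mm → contributes −1 439 242 mm⁴
  hole 2: d = -22.5 mm → contributes −166 897 mm⁴
  hole 3: d = 22.5 mm → contributes −166 897 mm⁴
  hole 4: d = 67.5 mm → contributes −1 439 242 mm⁴
Total I = 30 010 378 mm⁴.

Iy ≈ 3.001 × 10⁷ mm⁴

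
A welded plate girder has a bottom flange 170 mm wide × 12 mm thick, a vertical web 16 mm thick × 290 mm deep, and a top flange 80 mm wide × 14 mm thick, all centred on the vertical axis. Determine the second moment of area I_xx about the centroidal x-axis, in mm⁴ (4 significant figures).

Split into non-overlapping primitives; take the origin at the lower-left of the bounding box.
Bottom plate: 170 × 12, A = 2 040 mm², y = 6 mm, Ī = 24 480 mm⁴.
Web plate: 16 × 290, A = 4 640 mm², y = 157 mm, Ī = 32 518 667 mm⁴.
Top plate: 80 × 14, A = 1 120 mm², y = 309 mm, Ī = 18293.3 mm⁴.
Centroid: ȳ = ΣA·y / ΣA = 139.333 mm.
Transfer each piece to the centroidal x-axis using Ī + A·d² with d = y − 139.333:
  bottom plate: d = -133.333 mm → contributes +36 291 147 mm⁴
  web plate: d = 17.6667 mm → contributes +33 966 862 mm⁴
  top plate: d = 169.667 mm → contributes +32 259 484 mm⁴
Total I = 102 517 493 mm⁴.

I_xx ≈ 1.025 × 10⁸ mm⁴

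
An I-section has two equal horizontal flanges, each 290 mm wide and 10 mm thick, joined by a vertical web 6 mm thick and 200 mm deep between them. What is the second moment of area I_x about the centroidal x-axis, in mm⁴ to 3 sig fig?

Break the section into simple shapes (no overlaps), measuring from the bottom-left corner of the bounding box.
Bottom flange: 290 × 10, A = 2 900 mm², y = 5 mm, Ī = 24 167 mm⁴.
Web: 6 × 200, A = 1 200 mm², y = 110 mm, Ī = 4 000 000 mm⁴.
Top flange: 290 × 10, A = 2 900 mm², y = 215 mm, Ī = 24 167 mm⁴.
By symmetry the centroid is at mid-height, ȳ = 110 mm.
Transfer each piece to the centroidal x-axis using Ī + A·d² with d = y − 110:
  bottom flange: d = -105 mm → contributes +31 996 667 mm⁴
  web: d = 0 mm → contributes +4 000 000 mm⁴
  top flange: d = 105 mm → contributes +31 996 667 mm⁴
Total I = 67 993 333 mm⁴.

I_x ≈ 6.80 × 10⁷ mm⁴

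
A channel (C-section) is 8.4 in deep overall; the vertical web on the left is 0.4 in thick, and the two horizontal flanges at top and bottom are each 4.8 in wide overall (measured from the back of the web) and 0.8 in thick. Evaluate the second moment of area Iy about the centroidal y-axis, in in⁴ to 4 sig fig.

Iy ≈ 24.50 in⁴

Split into non-overlapping primitives; take the origin at the lower-left of the bounding box.
Web: 0.4 × 8.4, A = 3.36 in², x = 0.2 in, Ī = 0.0448 in⁴.
Top flange (beyond web): 4.4 × 0.8, A = 3.52 in², x = 2.6 in, Ī = 5.67893 in⁴.
Bottom flange (beyond web): 4.4 × 0.8, A = 3.52 in², x = 2.6 in, Ī = 5.67893 in⁴.
Centroid: x̄ = ΣA·x / ΣA = 1.82462 in.
Transfer each piece to the centroidal y-axis using Ī + A·d² with d = x − 1.82462:
  web: d = -1.62462 in → contributes +8.9131 in⁴
  top flange (beyond web): d = 0.775385 in → contributes +7.79523 in⁴
  bottom flange (beyond web): d = 0.775385 in → contributes +7.79523 in⁴
Total I = 24.5036 in⁴.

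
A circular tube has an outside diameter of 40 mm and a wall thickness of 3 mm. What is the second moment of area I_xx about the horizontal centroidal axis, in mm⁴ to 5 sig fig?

I_xx ≈ 6.0066 × 10⁴ mm⁴

Decompose the section into non-overlapping parts with the origin at the bottom-left of its bounding rectangle.
Outer circle: ⌀40, A = 1256.637 mm², y = 20 mm, Ī = 125663.7 mm⁴.
Bore (subtracted): ⌀34, A = 907.9203 mm², y = 20 mm, Ī = 65597.24 mm⁴.
By symmetry the centroid is at mid-height, ȳ = 20 mm.
All pieces are centred on the horizontal centroidal axis, so I = ΣĪ (holes subtracted) = 60066.47 mm⁴.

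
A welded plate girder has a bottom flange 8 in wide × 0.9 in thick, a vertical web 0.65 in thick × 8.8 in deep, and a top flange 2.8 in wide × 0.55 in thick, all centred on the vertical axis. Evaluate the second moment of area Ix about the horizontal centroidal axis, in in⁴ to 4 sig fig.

Ix ≈ 187.3 in⁴

Decompose the section into non-overlapping parts with the origin at the bottom-left of its bounding rectangle.
Bottom plate: 8 × 0.9, A = 7.2 in², y = 0.45 in, Ī = 0.486 in⁴.
Web plate: 0.65 × 8.8, A = 5.72 in², y = 5.3 in, Ī = 36.9131 in⁴.
Top plate: 2.8 × 0.55, A = 1.54 in², y = 9.975 in, Ī = 0.0388208 in⁴.
Centroid: ȳ = ΣA·y / ΣA = 3.38295 in.
Transfer each piece to the horizontal centroidal axis using Ī + A·d² with d = y − 3.38295:
  bottom plate: d = -2.93295 in → contributes +62.4219 in⁴
  web plate: d = 1.91705 in → contributes +57.9345 in⁴
  top plate: d = 6.59205 in → contributes +66.9597 in⁴
Total I = 187.316 in⁴.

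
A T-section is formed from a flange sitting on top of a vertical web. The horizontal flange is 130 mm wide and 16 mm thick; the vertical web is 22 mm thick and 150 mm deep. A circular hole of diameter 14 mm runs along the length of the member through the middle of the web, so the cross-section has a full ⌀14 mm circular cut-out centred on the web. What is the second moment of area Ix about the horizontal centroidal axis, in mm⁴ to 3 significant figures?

Ix ≈ 1.49 × 10⁷ mm⁴

Treat the section as a set of non-overlapping primitives; coordinates are from the bounding-box lower-left.
Flange: 130 × 16, A = 2 080 mm², y = 158 mm, Ī = 44 373 mm⁴.
Web: 22 × 150, A = 3 300 mm², y = 75 mm, Ī = 6 187 500 mm⁴.
Hole (subtracted): ⌀14, A = 153.94 mm², y = 75 mm, Ī = 1885.7 mm⁴.
Centroid: ȳ = ΣA·y / ΣA = 108.03 mm.
Transfer each piece to the horizontal centroidal axis using Ī + A·d² with d = y − 108.03:
  flange: d = 49.966 mm → contributes +5 237 213 mm⁴
  web: d = -33.034 mm → contributes +9 788 704 mm⁴
  hole: d = -33.034 mm → contributes −169 874 mm⁴
Total I = 14 856 043 mm⁴.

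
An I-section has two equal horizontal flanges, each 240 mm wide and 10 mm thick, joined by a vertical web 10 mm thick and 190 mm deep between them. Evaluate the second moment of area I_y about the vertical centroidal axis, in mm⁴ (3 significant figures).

I_y ≈ 2.31 × 10⁷ mm⁴

Treat the section as a set of non-overlapping primitives; coordinates are from the bounding-box lower-left.
Bottom flange: 240 × 10, A = 2 400 mm², x = 120 mm, Ī = 11 520 000 mm⁴.
Web: 10 × 190, A = 1 900 mm², x = 120 mm, Ī = 15 833 mm⁴.
Top flange: 240 × 10, A = 2 400 mm², x = 120 mm, Ī = 11 520 000 mm⁴.
By symmetry the centroid is at mid-width, x̄ = 120 mm.
All pieces are centred on the vertical centroidal axis, so I = ΣĪ = 23 055 833 mm⁴.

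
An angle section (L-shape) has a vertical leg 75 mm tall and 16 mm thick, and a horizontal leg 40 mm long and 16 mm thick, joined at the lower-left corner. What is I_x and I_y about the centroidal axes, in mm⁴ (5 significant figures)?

I_x ≈ 8.2386 × 10⁵ mm⁴, I_y ≈ 1.6040 × 10⁵ mm⁴

Split into non-overlapping primitives; take the origin at the lower-left of the bounding box.
Vertical leg: 16 × 75, A = 1 200 mm², y = 37.5 mm, Ī = 562 500 mm⁴.
Horizontal leg (remainder): 24 × 16, A = 384 mm², y = 8 mm, Ī = 8 192 mm⁴.
Centroid: ȳ = ΣA·y / ΣA = 30.34848 mm.
Transfer each piece to the centroidal x-axis using Ī + A·d² with d = y − 30.34848:
  vertical leg: d = 7.151515 mm → contributes +623 873 mm⁴
  horizontal leg (remainder): d = -22.34848 mm → contributes +199982.6 mm⁴
Total I = 823855.6 mm⁴.
For the y-axis: x̄ = 12.84848 mm.
Repeating about the centroidal y-axis gives I_y = 160395.6 mm⁴.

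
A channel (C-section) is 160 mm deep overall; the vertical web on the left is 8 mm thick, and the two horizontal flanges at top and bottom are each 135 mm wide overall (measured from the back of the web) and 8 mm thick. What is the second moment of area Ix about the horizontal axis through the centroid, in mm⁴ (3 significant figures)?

Ix ≈ 1.45 × 10⁷ mm⁴

Split into non-overlapping primitives; take the origin at the lower-left of the bounding box.
Web: 8 × 160, A = 1 280 mm², y = 80 mm, Ī = 2 730 667 mm⁴.
Top flange (beyond web): 127 × 8, A = 1 016 mm², y = 156 mm, Ī = 5418.7 mm⁴.
Bottom flange (beyond web): 127 × 8, A = 1 016 mm², y = 4 mm, Ī = 5418.7 mm⁴.
By symmetry the centroid is at mid-height, ȳ = 80 mm.
Transfer each piece to the horizontal axis through the centroid using Ī + A·d² with d = y − 80:
  web: d = 0 mm → contributes +2 730 667 mm⁴
  top flange (beyond web): d = 76 mm → contributes +5 873 835 mm⁴
  bottom flange (beyond web): d = -76 mm → contributes +5 873 835 mm⁴
Total I = 14 478 336 mm⁴.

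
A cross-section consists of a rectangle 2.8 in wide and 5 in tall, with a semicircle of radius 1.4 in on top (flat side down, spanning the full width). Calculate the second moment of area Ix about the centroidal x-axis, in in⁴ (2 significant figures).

Decompose the section into non-overlapping parts with the origin at the bottom-left of its bounding rectangle.
Rectangular body: 2.8 × 5, A = 14 in², y = 2.5 in, Ī = 29.17 in⁴.
Semicircular cap: semicircle r = 1.4, A = 3.079 in², y = 5.594 in, Ī = 0.4216 in⁴.
Centroid: ȳ = ΣA·y / ΣA = 3.058 in.
Transfer each piece to the centroidal x-axis using Ī + A·d² with d = y − 3.058:
  rectangular body: d = -0.5578 in → contributes +33.52 in⁴
  semicircular cap: d = 2.536 in → contributes +20.23 in⁴
Total I = 53.75 in⁴.

Ix ≈ 54 in⁴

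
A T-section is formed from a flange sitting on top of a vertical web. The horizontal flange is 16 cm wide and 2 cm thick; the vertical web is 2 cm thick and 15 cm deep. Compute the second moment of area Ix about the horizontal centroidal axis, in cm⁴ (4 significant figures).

Ix ≈ 1692 cm⁴

Treat the section as a set of non-overlapping primitives; coordinates are from the bounding-box lower-left.
Flange: 16 × 2, A = 32 cm², y = 16 cm, Ī = 10.6667 cm⁴.
Web: 2 × 15, A = 30 cm², y = 7.5 cm, Ī = 562.5 cm⁴.
Centroid: ȳ = ΣA·y / ΣA = 11.8871 cm.
Transfer each piece to the horizontal centroidal axis using Ī + A·d² with d = y − 11.8871:
  flange: d = 4.1129 cm → contributes +551.978 cm⁴
  web: d = -4.3871 cm → contributes +1139.9 cm⁴
Total I = 1691.88 cm⁴.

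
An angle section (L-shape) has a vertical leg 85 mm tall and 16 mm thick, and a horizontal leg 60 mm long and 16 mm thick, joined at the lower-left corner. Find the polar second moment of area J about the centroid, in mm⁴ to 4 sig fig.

Split into non-overlapping primitives; take the origin at the lower-left of the bounding box.
Vertical leg: 16 × 85, A = 1 360 mm², y = 42.5 mm, Ī = 818 833 mm⁴.
Horizontal leg (remainder): 44 × 16, A = 704 mm², y = 8 mm, Ī = 15018.7 mm⁴.
Centroid: ȳ = ΣA·y / ΣA = 30.7326 mm.
Transfer each piece to the centroidal x-axis using Ī + A·d² with d = y − 30.7326:
  vertical leg: d = 11.7674 mm → contributes +1 007 156 mm⁴
  horizontal leg (remainder): d = -22.7326 mm → contributes +378 824 mm⁴
Total I = 1 385 980 mm⁴.
For the y-axis: x̄ = 18.2326 mm.
Repeating about the centroidal y-axis gives I_y = 560 080 mm⁴.
Polar second moment: J = I_x + I_y = 1 946 061 mm⁴.

J ≈ 1.946 × 10⁶ mm⁴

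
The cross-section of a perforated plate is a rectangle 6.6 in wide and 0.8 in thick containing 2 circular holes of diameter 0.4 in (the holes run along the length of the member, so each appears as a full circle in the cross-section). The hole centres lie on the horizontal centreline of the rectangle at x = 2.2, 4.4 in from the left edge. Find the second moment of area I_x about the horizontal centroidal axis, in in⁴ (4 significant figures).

Decompose the section into non-overlapping parts with the origin at the bottom-left of its bounding rectangle.
Plate: 6.6 × 0.8, A = 5.28 in², y = 0.4 in, Ī = 0.2816 in⁴.
Hole 1 (subtracted): ⌀0.4, A = 0.125664 in², y = 0.4 in, Ī = 0.00125664 in⁴.
Hole 2 (subtracted): ⌀0.4, A = 0.125664 in², y = 0.4 in, Ī = 0.00125664 in⁴.
By symmetry the centroid is at mid-height, ȳ = 0.4 in.
All pieces are centred on the horizontal centroidal axis, so I = ΣĪ (holes subtracted) = 0.279087 in⁴.

I_x ≈ 0.2791 in⁴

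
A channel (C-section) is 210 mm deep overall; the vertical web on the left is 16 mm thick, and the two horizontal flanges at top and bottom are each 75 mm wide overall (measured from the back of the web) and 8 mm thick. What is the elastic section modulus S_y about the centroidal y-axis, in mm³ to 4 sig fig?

S_y ≈ 2.351 × 10⁴ mm³

Treat the section as a set of non-overlapping primitives; coordinates are from the bounding-box lower-left.
Web: 16 × 210, A = 3 360 mm², x = 8 mm, Ī = 71 680 mm⁴.
Top flange (beyond web): 59 × 8, A = 472 mm², x = 45.5 mm, Ī = 136 919 mm⁴.
Bottom flange (beyond web): 59 × 8, A = 472 mm², x = 45.5 mm, Ī = 136 919 mm⁴.
Centroid: x̄ = ΣA·x / ΣA = 16.2249 mm.
Transfer each piece to the centroidal y-axis using Ī + A·d² with d = x − 16.2249:
  web: d = -8.22491 mm → contributes +298 981 mm⁴
  top flange (beyond web): d = 29.2751 mm → contributes +541 438 mm⁴
  bottom flange (beyond web): d = 29.2751 mm → contributes +541 438 mm⁴
Total I = 1 381 857 mm⁴.
Extreme fibre distance c = 58.7751 mm; S = I/c = 23510.9 mm³.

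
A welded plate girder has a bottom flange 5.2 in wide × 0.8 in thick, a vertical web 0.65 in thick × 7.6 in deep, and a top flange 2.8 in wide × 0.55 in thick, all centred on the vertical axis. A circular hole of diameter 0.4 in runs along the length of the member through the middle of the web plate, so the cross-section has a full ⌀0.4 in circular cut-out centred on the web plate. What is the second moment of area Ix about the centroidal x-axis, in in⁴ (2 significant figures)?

Ix ≈ 110 in⁴

Split into non-overlapping primitives; take the origin at the lower-left of the bounding box.
Bottom plate: 5.2 × 0.8, A = 4.16 in², y = 0.4 in, Ī = 0.2219 in⁴.
Web plate: 0.65 × 7.6, A = 4.94 in², y = 4.6 in, Ī = 23.78 in⁴.
Top plate: 2.8 × 0.55, A = 1.54 in², y = 8.675 in, Ī = 0.03882 in⁴.
Hole (subtracted): ⌀0.4, A = 0.1257 in², y = 4.6 in, Ī = 0.001257 in⁴.
Centroid: ȳ = ΣA·y / ΣA = 3.535 in.
Transfer each piece to the centroidal x-axis using Ī + A·d² with d = y − 3.535:
  bottom plate: d = -3.135 in → contributes +41.11 in⁴
  web plate: d = 1.065 in → contributes +29.38 in⁴
  top plate: d = 5.14 in → contributes +40.72 in⁴
  hole: d = 1.065 in → contributes −0.1438 in⁴
Total I = 111.1 in⁴.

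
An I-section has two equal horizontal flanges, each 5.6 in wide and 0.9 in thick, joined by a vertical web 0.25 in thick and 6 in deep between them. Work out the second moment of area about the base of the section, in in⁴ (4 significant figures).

Decompose the section into non-overlapping parts with the origin at the bottom-left of its bounding rectangle.
Bottom flange: 5.6 × 0.9, A = 5.04 in², y = 0.45 in, Ī = 0.3402 in⁴.
Web: 0.25 × 6, A = 1.5 in², y = 3.9 in, Ī = 4.5 in⁴.
Top flange: 5.6 × 0.9, A = 5.04 in², y = 7.35 in, Ī = 0.3402 in⁴.
Transfer each piece to a horizontal axis along the bottom face using Ī + A·d² with d = y − 0:
  bottom flange: d = 0.45 in → contributes +1.3608 in⁴
  web: d = 3.9 in → contributes +27.315 in⁴
  top flange: d = 7.35 in → contributes +272.614 in⁴
Total I = 301.289 in⁴.

I_base ≈ 301.3 in⁴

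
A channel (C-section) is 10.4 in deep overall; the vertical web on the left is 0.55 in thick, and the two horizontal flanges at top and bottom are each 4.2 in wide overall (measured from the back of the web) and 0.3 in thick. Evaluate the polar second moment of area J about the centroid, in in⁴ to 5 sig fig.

J ≈ 116.98 in⁴

Treat the section as a set of non-overlapping primitives; coordinates are from the bounding-box lower-left.
Web: 0.55 × 10.4, A = 5.72 in², y = 5.2 in, Ī = 51.55627 in⁴.
Top flange (beyond web): 3.65 × 0.3, A = 1.095 in², y = 10.25 in, Ī = 0.0082125 in⁴.
Bottom flange (beyond web): 3.65 × 0.3, A = 1.095 in², y = 0.15 in, Ī = 0.0082125 in⁴.
By symmetry the centroid is at mid-height, ȳ = 5.2 in.
Transfer each piece to the centroidal x-axis using Ī + A·d² with d = y − 5.2:
  web: d = 0 in → contributes +51.55627 in⁴
  top flange (beyond web): d = 5.05 in → contributes +27.93345 in⁴
  bottom flange (beyond web): d = -5.05 in → contributes +27.93345 in⁴
Total I = 107.4232 in⁴.
For the y-axis: x̄ = 0.8564159 in.
Repeating about the centroidal y-axis gives I_y = 9.559516 in⁴.
Polar second moment: J = I_x + I_y = 116.9827 in⁴.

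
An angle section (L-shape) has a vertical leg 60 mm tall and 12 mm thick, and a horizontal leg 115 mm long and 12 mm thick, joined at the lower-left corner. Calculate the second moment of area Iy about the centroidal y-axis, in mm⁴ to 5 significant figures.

Treat the section as a set of non-overlapping primitives; coordinates are from the bounding-box lower-left.
Vertical leg: 12 × 60, A = 720 mm², x = 6 mm, Ī = 8 640 mm⁴.
Horizontal leg (remainder): 103 × 12, A = 1 236 mm², x = 63.5 mm, Ī = 1 092 727 mm⁴.
Centroid: x̄ = ΣA·x / ΣA = 42.33436 mm.
Transfer each piece to the centroidal y-axis using Ī + A·d² with d = x − 42.33436:
  vertical leg: d = -36.33436 mm → contributes +959173.5 mm⁴
  horizontal leg (remainder): d = 21.16564 mm → contributes +1 646 436 mm⁴
Total I = 2 605 609 mm⁴.

Iy ≈ 2.6056 × 10⁶ mm⁴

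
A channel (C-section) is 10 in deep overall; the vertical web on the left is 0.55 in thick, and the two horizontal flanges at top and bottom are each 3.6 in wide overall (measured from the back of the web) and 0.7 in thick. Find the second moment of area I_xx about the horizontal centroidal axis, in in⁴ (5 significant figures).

Break the section into simple shapes (no overlaps), measuring from the bottom-left corner of the bounding box.
Web: 0.55 × 10, A = 5.5 in², y = 5 in, Ī = 45.83333 in⁴.
Top flange (beyond web): 3.05 × 0.7, A = 2.135 in², y = 9.65 in, Ī = 0.08717917 in⁴.
Bottom flange (beyond web): 3.05 × 0.7, A = 2.135 in², y = 0.35 in, Ī = 0.08717917 in⁴.
By symmetry the centroid is at mid-height, ȳ = 5 in.
Transfer each piece to the horizontal centroidal axis using Ī + A·d² with d = y − 5:
  web: d = 0 in → contributes +45.83333 in⁴
  top flange (beyond web): d = 4.65 in → contributes +46.25122 in⁴
  bottom flange (beyond web): d = -4.65 in → contributes +46.25122 in⁴
Total I = 138.3358 in⁴.

I_xx ≈ 138.34 in⁴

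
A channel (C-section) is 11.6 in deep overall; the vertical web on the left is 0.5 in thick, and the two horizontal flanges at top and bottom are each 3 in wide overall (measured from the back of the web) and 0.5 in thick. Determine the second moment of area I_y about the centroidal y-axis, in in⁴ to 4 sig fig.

I_y ≈ 5.354 in⁴

Split into non-overlapping primitives; take the origin at the lower-left of the bounding box.
Web: 0.5 × 11.6, A = 5.8 in², x = 0.25 in, Ī = 0.120833 in⁴.
Top flange (beyond web): 2.5 × 0.5, A = 1.25 in², x = 1.75 in, Ī = 0.651042 in⁴.
Bottom flange (beyond web): 2.5 × 0.5, A = 1.25 in², x = 1.75 in, Ī = 0.651042 in⁴.
Centroid: x̄ = ΣA·x / ΣA = 0.701807 in.
Transfer each piece to the centroidal y-axis using Ī + A·d² with d = x − 0.701807:
  web: d = -0.451807 in → contributes +1.30479 in⁴
  top flange (beyond web): d = 1.04819 in → contributes +2.02443 in⁴
  bottom flange (beyond web): d = 1.04819 in → contributes +2.02443 in⁴
Total I = 5.35364 in⁴.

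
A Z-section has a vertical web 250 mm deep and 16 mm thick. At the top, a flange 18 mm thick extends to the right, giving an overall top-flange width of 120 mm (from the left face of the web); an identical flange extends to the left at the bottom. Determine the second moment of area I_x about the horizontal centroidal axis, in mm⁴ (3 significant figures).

Decompose the section into non-overlapping parts with the origin at the bottom-left of its bounding rectangle.
Web: 16 × 250, A = 4 000 mm², y = 125 mm, Ī = 20 833 333 mm⁴.
Top flange (beyond web): 104 × 18, A = 1 872 mm², y = 241 mm, Ī = 50 544 mm⁴.
Bottom flange (beyond web): 104 × 18, A = 1 872 mm², y = 9 mm, Ī = 50 544 mm⁴.
Centroid: ȳ = ΣA·y / ΣA = 125 mm.
Transfer each piece to the horizontal centroidal axis using Ī + A·d² with d = y − 125:
  web: d = 0 mm → contributes +20 833 333 mm⁴
  top flange (beyond web): d = 116 mm → contributes +25 240 176 mm⁴
  bottom flange (beyond web): d = -116 mm → contributes +25 240 176 mm⁴
Total I = 71 313 685 mm⁴.

I_x ≈ 7.13 × 10⁷ mm⁴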